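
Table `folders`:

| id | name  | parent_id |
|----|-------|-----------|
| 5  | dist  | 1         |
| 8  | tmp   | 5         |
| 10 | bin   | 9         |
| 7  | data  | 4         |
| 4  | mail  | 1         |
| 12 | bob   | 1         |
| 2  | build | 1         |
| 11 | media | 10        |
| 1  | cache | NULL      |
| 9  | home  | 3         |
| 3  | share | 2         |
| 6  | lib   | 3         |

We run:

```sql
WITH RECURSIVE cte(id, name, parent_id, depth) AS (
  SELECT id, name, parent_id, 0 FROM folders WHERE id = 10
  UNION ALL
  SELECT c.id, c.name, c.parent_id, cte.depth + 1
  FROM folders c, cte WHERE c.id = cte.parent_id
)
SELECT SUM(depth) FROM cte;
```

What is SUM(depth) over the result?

10

Base: id=10 (bin), parent_id=9, depth 0.
Iteration 1: join on id=9 -> home (id 9, parent_id=3, depth 1).
Iteration 2: join on id=3 -> share (id 3, parent_id=2, depth 2).
Iteration 3: join on id=2 -> build (id 2, parent_id=1, depth 3).
Iteration 4: join on id=1 -> cache (id 1, parent_id=NULL, depth 4).
Iteration 5: parent_id is NULL; no match; recursion stops.
SUM(depth) = 0 + 1 + 2 + 3 + 4 = 10.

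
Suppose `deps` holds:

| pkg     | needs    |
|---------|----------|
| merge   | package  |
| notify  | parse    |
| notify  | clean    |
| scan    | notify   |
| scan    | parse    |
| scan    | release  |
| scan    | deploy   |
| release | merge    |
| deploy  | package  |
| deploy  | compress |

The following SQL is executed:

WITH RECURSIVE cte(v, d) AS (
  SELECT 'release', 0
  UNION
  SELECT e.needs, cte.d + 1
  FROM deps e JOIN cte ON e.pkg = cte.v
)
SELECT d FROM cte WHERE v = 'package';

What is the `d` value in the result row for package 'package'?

Base: (release, d=0).
Iteration 1: edges from {release} -> (merge, d=1).
Iteration 2: edges from {merge} -> (package, d=2).
Iteration 3: no outgoing edges from {package}; recursion stops.

2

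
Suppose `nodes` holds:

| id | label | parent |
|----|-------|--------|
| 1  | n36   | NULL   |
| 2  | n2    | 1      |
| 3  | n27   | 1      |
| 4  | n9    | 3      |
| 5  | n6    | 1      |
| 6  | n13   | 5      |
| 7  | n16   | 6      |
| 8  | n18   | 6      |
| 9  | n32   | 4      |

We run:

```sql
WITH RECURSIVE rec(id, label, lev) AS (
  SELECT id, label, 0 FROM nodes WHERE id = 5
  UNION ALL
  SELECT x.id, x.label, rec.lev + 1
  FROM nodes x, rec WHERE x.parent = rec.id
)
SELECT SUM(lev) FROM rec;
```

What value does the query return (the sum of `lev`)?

5

Base: id=5 (n6) at lev 0.
Iteration 1: rows with parent in {5} -> n13 (id 6, lev 1).
Iteration 2: rows with parent in {6} -> n16 (id 7, lev 2), n18 (id 8, lev 2).
Iteration 3: no rows with parent in {7,8}; recursion stops.
SUM(lev) = 0 + 1 + 2 + 2 = 5.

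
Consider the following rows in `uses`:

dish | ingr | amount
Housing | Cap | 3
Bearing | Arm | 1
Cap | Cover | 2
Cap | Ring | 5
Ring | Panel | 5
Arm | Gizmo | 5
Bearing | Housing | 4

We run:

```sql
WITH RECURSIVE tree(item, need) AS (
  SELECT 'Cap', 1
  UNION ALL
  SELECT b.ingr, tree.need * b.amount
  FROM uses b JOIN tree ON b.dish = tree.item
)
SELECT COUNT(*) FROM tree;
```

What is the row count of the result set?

Base: (Cap, need=1).
Iteration 1: components of {Cap} -> Cover = 1*2 = 2, Ring = 1*5 = 5.
Iteration 2: components of {Cover,Ring} -> Panel = 5*5 = 25.
Iteration 3: no further components; recursion stops.
Total rows emitted: 4.

4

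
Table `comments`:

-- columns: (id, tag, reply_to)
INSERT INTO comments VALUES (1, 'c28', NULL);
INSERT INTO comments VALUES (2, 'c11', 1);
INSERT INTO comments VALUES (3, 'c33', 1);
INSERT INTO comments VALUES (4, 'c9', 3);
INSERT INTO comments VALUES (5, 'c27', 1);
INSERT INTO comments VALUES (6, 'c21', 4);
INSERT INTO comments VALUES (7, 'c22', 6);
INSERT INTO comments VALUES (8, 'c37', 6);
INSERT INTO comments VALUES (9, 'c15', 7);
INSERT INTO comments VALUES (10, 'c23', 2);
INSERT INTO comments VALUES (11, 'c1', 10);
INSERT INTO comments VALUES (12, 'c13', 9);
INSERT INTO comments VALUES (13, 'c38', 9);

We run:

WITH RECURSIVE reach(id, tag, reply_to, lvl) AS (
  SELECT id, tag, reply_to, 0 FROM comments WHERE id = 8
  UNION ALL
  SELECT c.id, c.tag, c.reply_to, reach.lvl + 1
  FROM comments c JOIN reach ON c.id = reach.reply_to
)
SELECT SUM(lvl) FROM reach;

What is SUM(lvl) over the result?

Base: id=8 (c37), reply_to=6, lvl 0.
Iteration 1: join on id=6 -> c21 (id 6, reply_to=4, lvl 1).
Iteration 2: join on id=4 -> c9 (id 4, reply_to=3, lvl 2).
Iteration 3: join on id=3 -> c33 (id 3, reply_to=1, lvl 3).
Iteration 4: join on id=1 -> c28 (id 1, reply_to=NULL, lvl 4).
Iteration 5: reply_to is NULL; no match; recursion stops.
SUM(lvl) = 0 + 1 + 2 + 3 + 4 = 10.

10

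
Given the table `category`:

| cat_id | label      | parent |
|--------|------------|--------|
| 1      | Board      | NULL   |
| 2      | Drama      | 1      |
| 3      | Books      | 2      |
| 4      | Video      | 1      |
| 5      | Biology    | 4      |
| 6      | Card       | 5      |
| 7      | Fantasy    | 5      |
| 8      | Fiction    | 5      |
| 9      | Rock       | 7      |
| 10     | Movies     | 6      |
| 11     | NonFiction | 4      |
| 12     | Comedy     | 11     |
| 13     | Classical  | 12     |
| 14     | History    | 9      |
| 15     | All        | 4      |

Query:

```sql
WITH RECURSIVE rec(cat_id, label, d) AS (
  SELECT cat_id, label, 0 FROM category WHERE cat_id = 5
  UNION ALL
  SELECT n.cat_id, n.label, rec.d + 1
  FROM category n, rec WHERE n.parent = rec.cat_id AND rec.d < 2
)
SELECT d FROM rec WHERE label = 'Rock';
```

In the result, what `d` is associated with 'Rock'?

2

Base: cat_id=5 (Biology) at d 0.
Iteration 1: rows with parent in {5} -> Card (id 6, d 1), Fantasy (id 7, d 1), Fiction (id 8, d 1).
Iteration 2: rows with parent in {6,7,8} -> Rock (id 9, d 2), Movies (id 10, d 2).
Iteration 3: d < 2 fails for all current rows; recursion stops.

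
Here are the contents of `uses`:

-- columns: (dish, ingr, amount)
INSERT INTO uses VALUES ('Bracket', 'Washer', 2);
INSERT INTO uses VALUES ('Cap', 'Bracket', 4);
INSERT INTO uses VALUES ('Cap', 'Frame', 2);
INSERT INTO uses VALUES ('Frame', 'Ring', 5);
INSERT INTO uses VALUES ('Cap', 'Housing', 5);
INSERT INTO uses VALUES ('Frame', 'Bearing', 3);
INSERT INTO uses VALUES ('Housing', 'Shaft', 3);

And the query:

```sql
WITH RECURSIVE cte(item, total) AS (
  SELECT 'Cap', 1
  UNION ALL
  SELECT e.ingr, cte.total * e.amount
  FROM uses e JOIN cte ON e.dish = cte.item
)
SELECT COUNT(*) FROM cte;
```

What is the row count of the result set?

8

Base: (Cap, total=1).
Iteration 1: components of {Cap} -> Bracket = 1*4 = 4, Frame = 1*2 = 2, Housing = 1*5 = 5.
Iteration 2: components of {Bracket,Frame,Housing} -> Bearing = 2*3 = 6, Ring = 2*5 = 10, Shaft = 5*3 = 15, Washer = 4*2 = 8.
Iteration 3: no further components; recursion stops.
Total rows emitted: 8.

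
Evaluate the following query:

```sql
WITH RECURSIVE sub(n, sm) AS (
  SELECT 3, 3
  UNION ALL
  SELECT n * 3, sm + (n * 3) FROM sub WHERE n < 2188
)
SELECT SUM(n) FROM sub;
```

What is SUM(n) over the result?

Base: n=3, sm=3.
Iteration 1: 3 < 2188 holds -> n = 3 * 3 = 9, sm = 3 + 9 = 12.
Iteration 2: 9 < 2188 holds -> n = 9 * 3 = 27, sm = 12 + 27 = 39.
Iteration 3: 27 < 2188 holds -> n = 27 * 3 = 81, sm = 39 + 81 = 120.
Iteration 4: 81 < 2188 holds -> n = 81 * 3 = 243, sm = 120 + 243 = 363.
Iteration 5: 243 < 2188 holds -> n = 243 * 3 = 729, sm = 363 + 729 = 1092.
Iteration 6: 729 < 2188 holds -> n = 729 * 3 = 2187, sm = 1092 + 2187 = 3279.
Iteration 7: 2187 < 2188 holds -> n = 2187 * 3 = 6561, sm = 3279 + 6561 = 9840.
Iteration 8: 6561 < 2188 fails; recursion stops.
SUM(n) = 3 + 9 + 27 + 81 + 243 + 729 + 2187 + 6561 = 9840.

9840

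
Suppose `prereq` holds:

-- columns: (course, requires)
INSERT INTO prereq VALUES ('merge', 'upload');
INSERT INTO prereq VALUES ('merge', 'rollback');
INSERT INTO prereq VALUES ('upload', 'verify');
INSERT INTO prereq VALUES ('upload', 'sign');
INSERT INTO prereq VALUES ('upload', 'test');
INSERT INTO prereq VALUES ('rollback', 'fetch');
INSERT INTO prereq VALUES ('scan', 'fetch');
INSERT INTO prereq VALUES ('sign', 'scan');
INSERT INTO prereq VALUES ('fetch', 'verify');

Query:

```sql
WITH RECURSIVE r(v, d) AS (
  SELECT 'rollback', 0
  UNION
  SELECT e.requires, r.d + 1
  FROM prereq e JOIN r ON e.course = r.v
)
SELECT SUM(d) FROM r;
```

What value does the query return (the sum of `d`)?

Base: (rollback, d=0).
Iteration 1: edges from {rollback} -> (fetch, d=1).
Iteration 2: edges from {fetch} -> (verify, d=2).
Iteration 3: no outgoing edges from {verify}; recursion stops.
SUM(d) = 0 + 1 + 2 = 3.

3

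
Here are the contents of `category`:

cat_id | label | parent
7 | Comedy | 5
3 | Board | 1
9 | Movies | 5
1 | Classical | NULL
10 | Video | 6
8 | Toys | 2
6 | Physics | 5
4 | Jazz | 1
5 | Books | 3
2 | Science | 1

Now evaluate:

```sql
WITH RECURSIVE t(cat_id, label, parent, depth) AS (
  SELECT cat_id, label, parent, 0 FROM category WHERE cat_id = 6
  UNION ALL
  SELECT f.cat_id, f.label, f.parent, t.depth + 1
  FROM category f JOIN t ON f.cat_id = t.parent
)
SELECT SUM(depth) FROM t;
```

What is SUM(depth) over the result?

6

Base: cat_id=6 (Physics), parent=5, depth 0.
Iteration 1: join on cat_id=5 -> Books (id 5, parent=3, depth 1).
Iteration 2: join on cat_id=3 -> Board (id 3, parent=1, depth 2).
Iteration 3: join on cat_id=1 -> Classical (id 1, parent=NULL, depth 3).
Iteration 4: parent is NULL; no match; recursion stops.
SUM(depth) = 0 + 1 + 2 + 3 = 6.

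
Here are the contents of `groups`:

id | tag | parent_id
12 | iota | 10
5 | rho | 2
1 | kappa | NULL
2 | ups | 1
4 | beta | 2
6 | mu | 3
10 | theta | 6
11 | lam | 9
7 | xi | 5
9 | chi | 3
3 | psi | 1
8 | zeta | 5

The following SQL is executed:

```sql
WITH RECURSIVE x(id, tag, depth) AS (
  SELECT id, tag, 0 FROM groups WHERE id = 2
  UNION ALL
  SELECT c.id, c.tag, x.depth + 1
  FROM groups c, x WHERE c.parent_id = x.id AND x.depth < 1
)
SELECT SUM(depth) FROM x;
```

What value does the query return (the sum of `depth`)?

Base: id=2 (ups) at depth 0.
Iteration 1: rows with parent_id in {2} -> beta (id 4, depth 1), rho (id 5, depth 1).
Iteration 2: depth < 1 fails for all current rows; recursion stops.
SUM(depth) = 0 + 1 + 1 = 2.

2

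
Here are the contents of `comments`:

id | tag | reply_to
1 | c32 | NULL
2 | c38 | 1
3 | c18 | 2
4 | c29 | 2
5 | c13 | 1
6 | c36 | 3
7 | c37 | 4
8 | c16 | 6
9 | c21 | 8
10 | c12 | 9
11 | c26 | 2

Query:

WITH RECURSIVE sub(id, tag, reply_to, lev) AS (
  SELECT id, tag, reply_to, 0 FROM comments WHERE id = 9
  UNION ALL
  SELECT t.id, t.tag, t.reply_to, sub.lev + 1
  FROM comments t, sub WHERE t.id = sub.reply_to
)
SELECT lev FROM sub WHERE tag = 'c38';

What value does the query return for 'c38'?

4

Base: id=9 (c21), reply_to=8, lev 0.
Iteration 1: join on id=8 -> c16 (id 8, reply_to=6, lev 1).
Iteration 2: join on id=6 -> c36 (id 6, reply_to=3, lev 2).
Iteration 3: join on id=3 -> c18 (id 3, reply_to=2, lev 3).
Iteration 4: join on id=2 -> c38 (id 2, reply_to=1, lev 4).
Iteration 5: join on id=1 -> c32 (id 1, reply_to=NULL, lev 5).
Iteration 6: reply_to is NULL; no match; recursion stops.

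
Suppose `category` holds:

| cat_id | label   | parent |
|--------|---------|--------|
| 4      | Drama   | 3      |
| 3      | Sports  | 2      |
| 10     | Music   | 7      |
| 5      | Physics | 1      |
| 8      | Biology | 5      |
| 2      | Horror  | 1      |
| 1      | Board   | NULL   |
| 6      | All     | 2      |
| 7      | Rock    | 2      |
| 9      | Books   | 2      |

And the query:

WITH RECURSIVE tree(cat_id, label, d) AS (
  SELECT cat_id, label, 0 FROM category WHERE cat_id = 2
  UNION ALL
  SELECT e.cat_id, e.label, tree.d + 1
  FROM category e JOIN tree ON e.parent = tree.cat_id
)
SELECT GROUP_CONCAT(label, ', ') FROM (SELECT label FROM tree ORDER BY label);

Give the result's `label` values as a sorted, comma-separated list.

All, Books, Drama, Horror, Music, Rock, Sports

Base: cat_id=2 (Horror) at d 0.
Iteration 1: rows with parent in {2} -> Sports (id 3, d 1), All (id 6, d 1), Rock (id 7, d 1), Books (id 9, d 1).
Iteration 2: rows with parent in {3,6,7,9} -> Drama (id 4, d 2), Music (id 10, d 2).
Iteration 3: no rows with parent in {4,10}; recursion stops.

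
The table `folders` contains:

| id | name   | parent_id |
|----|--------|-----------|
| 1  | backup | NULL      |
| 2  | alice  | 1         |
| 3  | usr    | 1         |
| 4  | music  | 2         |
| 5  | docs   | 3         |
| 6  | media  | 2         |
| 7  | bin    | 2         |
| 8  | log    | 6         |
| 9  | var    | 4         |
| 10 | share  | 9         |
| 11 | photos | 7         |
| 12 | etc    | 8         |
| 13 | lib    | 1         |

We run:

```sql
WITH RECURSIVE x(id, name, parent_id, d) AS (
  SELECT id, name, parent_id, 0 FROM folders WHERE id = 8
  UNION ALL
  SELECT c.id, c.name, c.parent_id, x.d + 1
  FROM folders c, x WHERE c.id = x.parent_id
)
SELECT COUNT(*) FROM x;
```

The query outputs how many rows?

Base: id=8 (log), parent_id=6, d 0.
Iteration 1: join on id=6 -> media (id 6, parent_id=2, d 1).
Iteration 2: join on id=2 -> alice (id 2, parent_id=1, d 2).
Iteration 3: join on id=1 -> backup (id 1, parent_id=NULL, d 3).
Iteration 4: parent_id is NULL; no match; recursion stops.
Total rows emitted: 4.

4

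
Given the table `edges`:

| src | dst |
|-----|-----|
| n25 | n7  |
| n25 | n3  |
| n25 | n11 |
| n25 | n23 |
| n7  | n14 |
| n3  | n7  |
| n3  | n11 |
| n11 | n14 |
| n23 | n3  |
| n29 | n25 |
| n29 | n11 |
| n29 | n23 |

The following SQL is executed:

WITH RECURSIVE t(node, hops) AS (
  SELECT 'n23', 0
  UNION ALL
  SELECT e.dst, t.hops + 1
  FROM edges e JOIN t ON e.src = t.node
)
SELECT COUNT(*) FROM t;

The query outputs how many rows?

6

Base: (n23, hops=0).
Iteration 1: edges from {n23} -> (n3, hops=1).
Iteration 2: edges from {n3} -> (n11, hops=2), (n7, hops=2).
Iteration 3: edges from {n11,n7} -> (n14, hops=3) x2. [UNION ALL keeps all 2 new rows, including repeats]
Iteration 4: no outgoing edges from {n14}; recursion stops.
Total rows emitted: 6.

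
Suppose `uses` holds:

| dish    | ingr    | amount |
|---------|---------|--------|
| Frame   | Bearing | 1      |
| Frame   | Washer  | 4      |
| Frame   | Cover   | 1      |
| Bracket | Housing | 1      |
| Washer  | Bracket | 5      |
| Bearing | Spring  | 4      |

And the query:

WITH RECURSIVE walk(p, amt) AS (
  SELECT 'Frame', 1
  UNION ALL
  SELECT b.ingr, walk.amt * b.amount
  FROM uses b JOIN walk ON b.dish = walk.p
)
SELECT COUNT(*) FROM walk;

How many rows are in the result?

7

Base: (Frame, amt=1).
Iteration 1: components of {Frame} -> Bearing = 1*1 = 1, Cover = 1*1 = 1, Washer = 1*4 = 4.
Iteration 2: components of {Bearing,Cover,Washer} -> Bracket = 4*5 = 20, Spring = 1*4 = 4.
Iteration 3: components of {Bracket,Spring} -> Housing = 20*1 = 20.
Iteration 4: no further components; recursion stops.
Total rows emitted: 7.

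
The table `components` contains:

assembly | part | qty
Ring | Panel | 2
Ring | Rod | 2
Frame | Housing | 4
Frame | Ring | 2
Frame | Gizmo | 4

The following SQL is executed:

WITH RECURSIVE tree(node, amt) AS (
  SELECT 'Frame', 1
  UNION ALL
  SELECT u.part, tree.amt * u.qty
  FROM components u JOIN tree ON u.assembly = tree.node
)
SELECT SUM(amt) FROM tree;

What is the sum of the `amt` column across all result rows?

Base: (Frame, amt=1).
Iteration 1: components of {Frame} -> Gizmo = 1*4 = 4, Housing = 1*4 = 4, Ring = 1*2 = 2.
Iteration 2: components of {Gizmo,Housing,Ring} -> Panel = 2*2 = 4, Rod = 2*2 = 4.
Iteration 3: no further components; recursion stops.
SUM(amt) = 1 + 2 + 4 + 4 + 4 + 4 = 19.

19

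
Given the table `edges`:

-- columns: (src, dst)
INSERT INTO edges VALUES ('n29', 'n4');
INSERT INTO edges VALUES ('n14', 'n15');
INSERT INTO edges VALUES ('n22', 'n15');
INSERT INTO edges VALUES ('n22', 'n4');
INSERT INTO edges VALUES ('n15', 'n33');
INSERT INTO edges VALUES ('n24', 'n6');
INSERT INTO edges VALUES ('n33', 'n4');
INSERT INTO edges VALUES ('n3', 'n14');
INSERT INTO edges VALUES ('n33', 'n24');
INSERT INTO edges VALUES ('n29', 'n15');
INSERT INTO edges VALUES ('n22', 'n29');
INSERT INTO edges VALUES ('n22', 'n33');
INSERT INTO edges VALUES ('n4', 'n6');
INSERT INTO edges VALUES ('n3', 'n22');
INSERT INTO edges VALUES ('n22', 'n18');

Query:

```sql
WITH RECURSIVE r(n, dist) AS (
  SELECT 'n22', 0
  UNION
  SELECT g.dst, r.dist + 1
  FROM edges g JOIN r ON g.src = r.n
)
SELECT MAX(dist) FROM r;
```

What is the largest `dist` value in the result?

5

Base: (n22, dist=0).
Iteration 1: edges from {n22} -> (n15, dist=1), (n18, dist=1), (n29, dist=1), (n33, dist=1), (n4, dist=1).
Iteration 2: edges from {n15,n18,n29,n33,n4} -> (n15, dist=2), (n24, dist=2), (n33, dist=2), (n4, dist=2), (n6, dist=2). [UNION drops 1 duplicate row(s)]
Iteration 3: edges from {n15,n24,n33,n4,n6} -> (n24, dist=3), (n33, dist=3), (n4, dist=3), (n6, dist=3). [UNION drops 1 duplicate row(s)]
Iteration 4: edges from {n24,n33,n4,n6} -> (n24, dist=4), (n4, dist=4), (n6, dist=4). [UNION drops 1 duplicate row(s)]
Iteration 5: edges from {n24,n4,n6} -> (n6, dist=5). [UNION drops 1 duplicate row(s)]
Iteration 6: no outgoing edges from {n6}; recursion stops.
dist values: 0, 1, 1, 1, 1, 1, 2, 2, 2, 2, 2, 3, 3, 3, 3, 4, ...; the maximum is 5.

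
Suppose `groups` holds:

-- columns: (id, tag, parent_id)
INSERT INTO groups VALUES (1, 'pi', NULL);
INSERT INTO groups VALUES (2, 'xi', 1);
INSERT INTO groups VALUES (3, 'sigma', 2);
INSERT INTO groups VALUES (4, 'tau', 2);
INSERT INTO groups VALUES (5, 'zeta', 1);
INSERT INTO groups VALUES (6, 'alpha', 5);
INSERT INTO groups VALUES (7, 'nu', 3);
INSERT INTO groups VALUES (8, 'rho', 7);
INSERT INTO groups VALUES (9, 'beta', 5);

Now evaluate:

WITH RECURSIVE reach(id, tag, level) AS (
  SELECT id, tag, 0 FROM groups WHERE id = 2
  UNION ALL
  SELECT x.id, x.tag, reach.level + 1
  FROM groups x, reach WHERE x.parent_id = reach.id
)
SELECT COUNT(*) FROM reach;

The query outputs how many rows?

5

Base: id=2 (xi) at level 0.
Iteration 1: rows with parent_id in {2} -> sigma (id 3, level 1), tau (id 4, level 1).
Iteration 2: rows with parent_id in {3,4} -> nu (id 7, level 2).
Iteration 3: rows with parent_id in {7} -> rho (id 8, level 3).
Iteration 4: no rows with parent_id in {8}; recursion stops.
Total rows emitted: 5.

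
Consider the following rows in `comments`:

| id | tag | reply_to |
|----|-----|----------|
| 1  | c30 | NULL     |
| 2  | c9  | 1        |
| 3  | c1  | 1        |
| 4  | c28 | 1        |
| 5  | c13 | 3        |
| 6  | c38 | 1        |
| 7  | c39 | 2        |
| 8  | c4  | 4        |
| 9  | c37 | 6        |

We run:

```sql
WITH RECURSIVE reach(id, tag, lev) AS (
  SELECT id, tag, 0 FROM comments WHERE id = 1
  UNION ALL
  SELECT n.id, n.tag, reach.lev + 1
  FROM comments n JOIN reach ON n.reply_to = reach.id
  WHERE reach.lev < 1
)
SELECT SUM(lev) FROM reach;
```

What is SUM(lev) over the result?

Base: id=1 (c30) at lev 0.
Iteration 1: rows with reply_to in {1} -> c9 (id 2, lev 1), c1 (id 3, lev 1), c28 (id 4, lev 1), c38 (id 6, lev 1).
Iteration 2: lev < 1 fails for all current rows; recursion stops.
SUM(lev) = 0 + 1 + 1 + 1 + 1 = 4.

4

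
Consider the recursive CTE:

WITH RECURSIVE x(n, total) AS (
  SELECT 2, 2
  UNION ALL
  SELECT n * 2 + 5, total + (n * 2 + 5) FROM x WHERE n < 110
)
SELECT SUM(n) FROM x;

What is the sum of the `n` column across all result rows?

Base: n=2, total=2.
Iteration 1: 2 < 110 holds -> n = 2 * 2 + 5 = 9, total = 2 + 9 = 11.
Iteration 2: 9 < 110 holds -> n = 9 * 2 + 5 = 23, total = 11 + 23 = 34.
Iteration 3: 23 < 110 holds -> n = 23 * 2 + 5 = 51, total = 34 + 51 = 85.
Iteration 4: 51 < 110 holds -> n = 51 * 2 + 5 = 107, total = 85 + 107 = 192.
Iteration 5: 107 < 110 holds -> n = 107 * 2 + 5 = 219, total = 192 + 219 = 411.
Iteration 6: 219 < 110 fails; recursion stops.
SUM(n) = 2 + 9 + 23 + 51 + 107 + 219 = 411.

411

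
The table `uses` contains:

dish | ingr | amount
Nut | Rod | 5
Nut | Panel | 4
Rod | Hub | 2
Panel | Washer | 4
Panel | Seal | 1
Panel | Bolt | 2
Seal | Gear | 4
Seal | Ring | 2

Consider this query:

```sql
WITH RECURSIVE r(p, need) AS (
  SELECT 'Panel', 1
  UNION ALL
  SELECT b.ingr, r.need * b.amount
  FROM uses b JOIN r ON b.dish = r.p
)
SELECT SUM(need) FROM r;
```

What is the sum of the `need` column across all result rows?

14

Base: (Panel, need=1).
Iteration 1: components of {Panel} -> Bolt = 1*2 = 2, Seal = 1*1 = 1, Washer = 1*4 = 4.
Iteration 2: components of {Bolt,Seal,Washer} -> Gear = 1*4 = 4, Ring = 1*2 = 2.
Iteration 3: no further components; recursion stops.
SUM(need) = 1 + 4 + 1 + 2 + 4 + 2 = 14.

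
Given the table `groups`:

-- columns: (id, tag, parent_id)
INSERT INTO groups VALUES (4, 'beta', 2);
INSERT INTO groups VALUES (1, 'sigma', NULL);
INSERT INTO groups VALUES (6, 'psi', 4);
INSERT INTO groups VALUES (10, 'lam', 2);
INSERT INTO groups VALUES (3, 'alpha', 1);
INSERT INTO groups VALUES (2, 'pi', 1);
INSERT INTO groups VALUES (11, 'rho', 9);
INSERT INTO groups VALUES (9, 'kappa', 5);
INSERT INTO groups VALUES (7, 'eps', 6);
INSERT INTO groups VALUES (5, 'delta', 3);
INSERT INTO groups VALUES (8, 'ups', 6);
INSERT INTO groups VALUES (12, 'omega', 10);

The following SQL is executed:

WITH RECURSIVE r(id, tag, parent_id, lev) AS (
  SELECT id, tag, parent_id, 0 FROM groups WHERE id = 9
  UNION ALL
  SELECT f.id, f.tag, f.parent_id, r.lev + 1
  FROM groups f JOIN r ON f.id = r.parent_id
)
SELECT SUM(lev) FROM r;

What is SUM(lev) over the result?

6

Base: id=9 (kappa), parent_id=5, lev 0.
Iteration 1: join on id=5 -> delta (id 5, parent_id=3, lev 1).
Iteration 2: join on id=3 -> alpha (id 3, parent_id=1, lev 2).
Iteration 3: join on id=1 -> sigma (id 1, parent_id=NULL, lev 3).
Iteration 4: parent_id is NULL; no match; recursion stops.
SUM(lev) = 0 + 1 + 2 + 3 = 6.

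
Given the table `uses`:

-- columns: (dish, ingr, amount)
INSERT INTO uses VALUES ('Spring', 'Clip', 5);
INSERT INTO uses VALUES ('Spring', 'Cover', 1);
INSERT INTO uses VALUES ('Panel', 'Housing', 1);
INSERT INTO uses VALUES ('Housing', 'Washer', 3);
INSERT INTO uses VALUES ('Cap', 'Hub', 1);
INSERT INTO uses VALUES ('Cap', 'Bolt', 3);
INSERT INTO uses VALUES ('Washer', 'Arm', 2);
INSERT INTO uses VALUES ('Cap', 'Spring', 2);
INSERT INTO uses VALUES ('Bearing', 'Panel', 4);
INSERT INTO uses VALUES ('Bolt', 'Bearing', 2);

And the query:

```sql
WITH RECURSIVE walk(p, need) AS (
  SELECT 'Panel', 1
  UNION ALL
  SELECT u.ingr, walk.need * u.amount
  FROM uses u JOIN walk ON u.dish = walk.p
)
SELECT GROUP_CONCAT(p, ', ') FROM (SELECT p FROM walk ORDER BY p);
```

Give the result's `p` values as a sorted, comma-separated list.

Arm, Housing, Panel, Washer

Base: (Panel, need=1).
Iteration 1: components of {Panel} -> Housing = 1*1 = 1.
Iteration 2: components of {Housing} -> Washer = 1*3 = 3.
Iteration 3: components of {Washer} -> Arm = 3*2 = 6.
Iteration 4: no further components; recursion stops.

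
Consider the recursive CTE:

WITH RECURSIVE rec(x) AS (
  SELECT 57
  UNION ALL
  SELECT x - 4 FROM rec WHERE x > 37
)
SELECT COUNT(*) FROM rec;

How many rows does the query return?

6

Base: x=57.
Iteration 1: 57 > 37 holds -> x = 57 - 4 = 53.
Iteration 2: 53 > 37 holds -> x = 53 - 4 = 49.
Iteration 3: 49 > 37 holds -> x = 49 - 4 = 45.
Iteration 4: 45 > 37 holds -> x = 45 - 4 = 41.
Iteration 5: 41 > 37 holds -> x = 41 - 4 = 37.
Iteration 6: 37 > 37 fails; recursion stops.
Total rows emitted: 6.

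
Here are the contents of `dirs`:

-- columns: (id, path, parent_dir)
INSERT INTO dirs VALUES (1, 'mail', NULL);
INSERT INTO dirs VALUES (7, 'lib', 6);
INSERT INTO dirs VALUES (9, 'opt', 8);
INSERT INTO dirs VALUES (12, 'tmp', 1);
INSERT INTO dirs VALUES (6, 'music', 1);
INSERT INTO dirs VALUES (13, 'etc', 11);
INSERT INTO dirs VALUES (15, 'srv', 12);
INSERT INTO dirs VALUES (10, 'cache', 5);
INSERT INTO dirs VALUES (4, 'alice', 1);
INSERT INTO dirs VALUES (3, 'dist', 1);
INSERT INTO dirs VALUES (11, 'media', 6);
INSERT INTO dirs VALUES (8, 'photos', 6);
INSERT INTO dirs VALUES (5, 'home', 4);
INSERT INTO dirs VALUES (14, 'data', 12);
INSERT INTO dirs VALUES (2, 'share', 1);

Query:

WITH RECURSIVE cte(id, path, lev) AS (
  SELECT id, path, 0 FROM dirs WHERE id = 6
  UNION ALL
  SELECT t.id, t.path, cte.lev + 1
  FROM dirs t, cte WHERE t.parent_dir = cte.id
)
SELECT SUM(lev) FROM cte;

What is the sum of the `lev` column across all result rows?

Base: id=6 (music) at lev 0.
Iteration 1: rows with parent_dir in {6} -> lib (id 7, lev 1), photos (id 8, lev 1), media (id 11, lev 1).
Iteration 2: rows with parent_dir in {7,8,11} -> opt (id 9, lev 2), etc (id 13, lev 2).
Iteration 3: no rows with parent_dir in {9,13}; recursion stops.
SUM(lev) = 0 + 1 + 1 + 1 + 2 + 2 = 7.

7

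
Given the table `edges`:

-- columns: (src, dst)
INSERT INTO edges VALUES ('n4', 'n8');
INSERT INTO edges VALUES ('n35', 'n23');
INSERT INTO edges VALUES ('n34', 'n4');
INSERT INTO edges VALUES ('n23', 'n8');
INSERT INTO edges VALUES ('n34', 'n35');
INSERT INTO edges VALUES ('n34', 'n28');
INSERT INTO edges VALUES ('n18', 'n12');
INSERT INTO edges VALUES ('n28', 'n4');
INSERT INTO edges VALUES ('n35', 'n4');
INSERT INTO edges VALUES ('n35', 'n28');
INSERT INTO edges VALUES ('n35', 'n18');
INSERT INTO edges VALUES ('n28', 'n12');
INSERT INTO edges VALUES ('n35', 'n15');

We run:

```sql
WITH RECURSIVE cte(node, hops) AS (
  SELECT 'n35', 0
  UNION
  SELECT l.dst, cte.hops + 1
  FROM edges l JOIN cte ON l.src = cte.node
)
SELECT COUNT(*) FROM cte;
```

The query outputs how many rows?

10

Base: (n35, hops=0).
Iteration 1: edges from {n35} -> (n15, hops=1), (n18, hops=1), (n23, hops=1), (n28, hops=1), (n4, hops=1).
Iteration 2: edges from {n15,n18,n23,n28,n4} -> (n12, hops=2), (n4, hops=2), (n8, hops=2). [UNION drops 2 duplicate row(s)]
Iteration 3: edges from {n12,n4,n8} -> (n8, hops=3).
Iteration 4: no outgoing edges from {n8}; recursion stops.
Total rows emitted: 10.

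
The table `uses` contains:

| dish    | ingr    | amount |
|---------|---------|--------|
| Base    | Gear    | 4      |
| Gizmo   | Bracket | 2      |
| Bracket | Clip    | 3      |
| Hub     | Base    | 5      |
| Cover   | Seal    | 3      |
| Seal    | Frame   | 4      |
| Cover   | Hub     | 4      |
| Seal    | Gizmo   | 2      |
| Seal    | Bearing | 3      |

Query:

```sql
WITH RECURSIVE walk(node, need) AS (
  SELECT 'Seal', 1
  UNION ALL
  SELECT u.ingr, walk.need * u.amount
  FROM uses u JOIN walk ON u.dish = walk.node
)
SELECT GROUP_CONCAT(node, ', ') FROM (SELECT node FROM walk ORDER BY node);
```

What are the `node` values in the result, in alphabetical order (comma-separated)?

Bearing, Bracket, Clip, Frame, Gizmo, Seal

Base: (Seal, need=1).
Iteration 1: components of {Seal} -> Bearing = 1*3 = 3, Frame = 1*4 = 4, Gizmo = 1*2 = 2.
Iteration 2: components of {Bearing,Frame,Gizmo} -> Bracket = 2*2 = 4.
Iteration 3: components of {Bracket} -> Clip = 4*3 = 12.
Iteration 4: no further components; recursion stops.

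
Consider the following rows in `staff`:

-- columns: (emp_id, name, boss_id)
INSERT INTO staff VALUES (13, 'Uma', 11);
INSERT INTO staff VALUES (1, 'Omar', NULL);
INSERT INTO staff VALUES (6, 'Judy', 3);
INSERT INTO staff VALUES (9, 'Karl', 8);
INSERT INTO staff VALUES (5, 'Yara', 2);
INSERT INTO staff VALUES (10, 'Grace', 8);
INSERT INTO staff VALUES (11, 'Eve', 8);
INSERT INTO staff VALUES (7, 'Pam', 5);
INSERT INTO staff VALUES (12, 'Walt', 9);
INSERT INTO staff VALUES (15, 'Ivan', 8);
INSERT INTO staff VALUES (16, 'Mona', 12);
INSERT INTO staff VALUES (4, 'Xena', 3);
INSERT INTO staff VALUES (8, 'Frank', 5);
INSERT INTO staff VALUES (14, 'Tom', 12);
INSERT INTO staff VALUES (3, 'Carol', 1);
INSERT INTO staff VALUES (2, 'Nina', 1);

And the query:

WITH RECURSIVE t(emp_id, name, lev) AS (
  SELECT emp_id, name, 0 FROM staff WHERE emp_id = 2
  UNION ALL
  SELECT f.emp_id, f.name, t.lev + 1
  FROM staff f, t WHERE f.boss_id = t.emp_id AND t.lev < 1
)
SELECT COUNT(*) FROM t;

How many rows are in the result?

Base: emp_id=2 (Nina) at lev 0.
Iteration 1: rows with boss_id in {2} -> Yara (id 5, lev 1).
Iteration 2: lev < 1 fails for all current rows; recursion stops.
Total rows emitted: 2.

2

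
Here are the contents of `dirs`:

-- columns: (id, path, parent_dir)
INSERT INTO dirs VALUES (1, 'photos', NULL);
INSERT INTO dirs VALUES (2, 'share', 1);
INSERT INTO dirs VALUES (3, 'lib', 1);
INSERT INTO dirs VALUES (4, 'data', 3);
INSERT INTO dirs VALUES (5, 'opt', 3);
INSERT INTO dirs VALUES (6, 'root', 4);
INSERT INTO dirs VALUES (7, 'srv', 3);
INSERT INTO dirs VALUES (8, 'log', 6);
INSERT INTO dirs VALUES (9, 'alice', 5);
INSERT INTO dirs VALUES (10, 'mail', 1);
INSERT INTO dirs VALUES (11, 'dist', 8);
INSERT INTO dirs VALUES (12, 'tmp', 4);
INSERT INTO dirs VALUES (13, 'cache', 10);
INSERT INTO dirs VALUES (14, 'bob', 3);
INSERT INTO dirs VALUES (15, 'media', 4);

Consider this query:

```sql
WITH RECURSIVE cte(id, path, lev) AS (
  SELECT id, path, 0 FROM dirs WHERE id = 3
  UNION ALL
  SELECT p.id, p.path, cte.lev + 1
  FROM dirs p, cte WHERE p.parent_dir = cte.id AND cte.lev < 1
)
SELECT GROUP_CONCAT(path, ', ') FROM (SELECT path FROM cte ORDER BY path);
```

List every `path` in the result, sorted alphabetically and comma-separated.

bob, data, lib, opt, srv

Base: id=3 (lib) at lev 0.
Iteration 1: rows with parent_dir in {3} -> data (id 4, lev 1), opt (id 5, lev 1), srv (id 7, lev 1), bob (id 14, lev 1).
Iteration 2: lev < 1 fails for all current rows; recursion stops.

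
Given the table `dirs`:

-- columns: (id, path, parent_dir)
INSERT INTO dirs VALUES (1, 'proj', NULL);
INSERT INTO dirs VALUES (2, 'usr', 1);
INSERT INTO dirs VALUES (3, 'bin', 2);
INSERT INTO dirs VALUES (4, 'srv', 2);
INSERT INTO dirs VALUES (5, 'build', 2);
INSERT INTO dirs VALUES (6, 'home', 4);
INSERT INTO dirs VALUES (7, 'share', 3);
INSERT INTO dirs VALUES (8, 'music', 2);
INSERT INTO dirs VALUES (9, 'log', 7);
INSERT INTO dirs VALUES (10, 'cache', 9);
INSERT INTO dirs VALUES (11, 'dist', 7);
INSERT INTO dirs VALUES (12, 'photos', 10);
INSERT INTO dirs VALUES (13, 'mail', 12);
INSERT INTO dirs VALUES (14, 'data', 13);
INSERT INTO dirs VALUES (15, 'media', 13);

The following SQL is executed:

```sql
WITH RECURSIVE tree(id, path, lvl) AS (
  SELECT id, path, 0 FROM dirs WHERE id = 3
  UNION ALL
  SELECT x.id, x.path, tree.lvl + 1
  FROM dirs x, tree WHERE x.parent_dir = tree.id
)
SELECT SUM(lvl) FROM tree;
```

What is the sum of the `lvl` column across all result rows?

Base: id=3 (bin) at lvl 0.
Iteration 1: rows with parent_dir in {3} -> share (id 7, lvl 1).
Iteration 2: rows with parent_dir in {7} -> log (id 9, lvl 2), dist (id 11, lvl 2).
Iteration 3: rows with parent_dir in {9,11} -> cache (id 10, lvl 3).
Iteration 4: rows with parent_dir in {10} -> photos (id 12, lvl 4).
Iteration 5: rows with parent_dir in {12} -> mail (id 13, lvl 5).
Iteration 6: rows with parent_dir in {13} -> data (id 14, lvl 6), media (id 15, lvl 6).
Iteration 7: no rows with parent_dir in {14,15}; recursion stops.
SUM(lvl) = 0 + 1 + 2 + 2 + 3 + 4 + 5 + 6 + 6 = 29.

29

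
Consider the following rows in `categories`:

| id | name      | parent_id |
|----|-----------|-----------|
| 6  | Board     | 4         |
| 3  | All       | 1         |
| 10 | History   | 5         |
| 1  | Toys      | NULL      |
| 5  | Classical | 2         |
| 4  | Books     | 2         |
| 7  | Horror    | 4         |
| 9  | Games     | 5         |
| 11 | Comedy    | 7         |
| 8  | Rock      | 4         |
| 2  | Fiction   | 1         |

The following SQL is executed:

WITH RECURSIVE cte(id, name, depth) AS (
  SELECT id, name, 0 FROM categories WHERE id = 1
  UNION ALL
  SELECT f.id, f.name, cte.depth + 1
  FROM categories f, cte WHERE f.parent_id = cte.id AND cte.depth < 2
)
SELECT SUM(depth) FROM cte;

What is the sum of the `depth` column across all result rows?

6

Base: id=1 (Toys) at depth 0.
Iteration 1: rows with parent_id in {1} -> Fiction (id 2, depth 1), All (id 3, depth 1).
Iteration 2: rows with parent_id in {2,3} -> Books (id 4, depth 2), Classical (id 5, depth 2).
Iteration 3: depth < 2 fails for all current rows; recursion stops.
SUM(depth) = 0 + 1 + 1 + 2 + 2 = 6.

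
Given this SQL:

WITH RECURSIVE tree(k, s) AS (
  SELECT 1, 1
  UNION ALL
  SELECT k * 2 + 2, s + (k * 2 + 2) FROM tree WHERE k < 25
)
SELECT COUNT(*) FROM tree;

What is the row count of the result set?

5

Base: k=1, s=1.
Iteration 1: 1 < 25 holds -> k = 1 * 2 + 2 = 4, s = 1 + 4 = 5.
Iteration 2: 4 < 25 holds -> k = 4 * 2 + 2 = 10, s = 5 + 10 = 15.
Iteration 3: 10 < 25 holds -> k = 10 * 2 + 2 = 22, s = 15 + 22 = 37.
Iteration 4: 22 < 25 holds -> k = 22 * 2 + 2 = 46, s = 37 + 46 = 83.
Iteration 5: 46 < 25 fails; recursion stops.
Total rows emitted: 5.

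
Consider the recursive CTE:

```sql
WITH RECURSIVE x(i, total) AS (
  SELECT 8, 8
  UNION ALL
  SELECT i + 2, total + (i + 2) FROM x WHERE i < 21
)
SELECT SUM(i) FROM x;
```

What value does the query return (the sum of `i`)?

Base: i=8, total=8.
Iteration 1: 8 < 21 holds -> i = 8 + 2 = 10, total = 8 + 10 = 18.
Iteration 2: 10 < 21 holds -> i = 10 + 2 = 12, total = 18 + 12 = 30.
Iteration 3: 12 < 21 holds -> i = 12 + 2 = 14, total = 30 + 14 = 44.
Iteration 4: 14 < 21 holds -> i = 14 + 2 = 16, total = 44 + 16 = 60.
Iteration 5: 16 < 21 holds -> i = 16 + 2 = 18, total = 60 + 18 = 78.
Iteration 6: 18 < 21 holds -> i = 18 + 2 = 20, total = 78 + 20 = 98.
Iteration 7: 20 < 21 holds -> i = 20 + 2 = 22, total = 98 + 22 = 120.
Iteration 8: 22 < 21 fails; recursion stops.
SUM(i) = 8 + 10 + 12 + 14 + 16 + 18 + 20 + 22 = 120.

120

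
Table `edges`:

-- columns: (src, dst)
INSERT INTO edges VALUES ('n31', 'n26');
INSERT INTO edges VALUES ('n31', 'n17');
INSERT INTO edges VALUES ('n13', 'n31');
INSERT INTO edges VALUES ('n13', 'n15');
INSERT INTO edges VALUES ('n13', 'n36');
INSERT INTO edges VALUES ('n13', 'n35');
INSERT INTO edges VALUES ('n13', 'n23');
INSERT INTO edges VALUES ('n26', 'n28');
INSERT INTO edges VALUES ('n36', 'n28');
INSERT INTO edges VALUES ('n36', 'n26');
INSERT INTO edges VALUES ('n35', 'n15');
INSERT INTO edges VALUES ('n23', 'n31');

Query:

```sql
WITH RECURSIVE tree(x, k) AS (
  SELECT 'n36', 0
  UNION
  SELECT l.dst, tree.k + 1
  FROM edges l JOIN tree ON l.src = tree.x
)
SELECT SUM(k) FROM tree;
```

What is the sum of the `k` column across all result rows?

Base: (n36, k=0).
Iteration 1: edges from {n36} -> (n26, k=1), (n28, k=1).
Iteration 2: edges from {n26,n28} -> (n28, k=2).
Iteration 3: no outgoing edges from {n28}; recursion stops.
SUM(k) = 0 + 1 + 1 + 2 = 4.

4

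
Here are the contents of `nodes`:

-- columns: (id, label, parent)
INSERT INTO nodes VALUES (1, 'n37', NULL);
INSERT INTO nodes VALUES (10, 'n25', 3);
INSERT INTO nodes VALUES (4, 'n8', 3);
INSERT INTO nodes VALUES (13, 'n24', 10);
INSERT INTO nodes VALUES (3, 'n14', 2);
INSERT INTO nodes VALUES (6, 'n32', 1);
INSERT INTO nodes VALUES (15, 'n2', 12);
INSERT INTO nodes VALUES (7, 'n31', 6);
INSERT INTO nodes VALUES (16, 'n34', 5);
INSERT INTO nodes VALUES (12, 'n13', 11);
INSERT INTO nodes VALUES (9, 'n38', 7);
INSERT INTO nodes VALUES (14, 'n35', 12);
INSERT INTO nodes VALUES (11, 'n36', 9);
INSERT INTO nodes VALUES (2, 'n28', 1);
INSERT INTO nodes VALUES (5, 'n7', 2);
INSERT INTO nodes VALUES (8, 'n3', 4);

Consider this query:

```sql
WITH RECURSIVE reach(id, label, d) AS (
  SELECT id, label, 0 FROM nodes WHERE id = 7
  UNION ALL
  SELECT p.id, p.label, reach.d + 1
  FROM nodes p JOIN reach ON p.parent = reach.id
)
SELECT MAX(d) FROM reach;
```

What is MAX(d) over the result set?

4

Base: id=7 (n31) at d 0.
Iteration 1: rows with parent in {7} -> n38 (id 9, d 1).
Iteration 2: rows with parent in {9} -> n36 (id 11, d 2).
Iteration 3: rows with parent in {11} -> n13 (id 12, d 3).
Iteration 4: rows with parent in {12} -> n35 (id 14, d 4), n2 (id 15, d 4).
Iteration 5: no rows with parent in {14,15}; recursion stops.
d values: 0, 1, 2, 3, 4, 4; the maximum is 4.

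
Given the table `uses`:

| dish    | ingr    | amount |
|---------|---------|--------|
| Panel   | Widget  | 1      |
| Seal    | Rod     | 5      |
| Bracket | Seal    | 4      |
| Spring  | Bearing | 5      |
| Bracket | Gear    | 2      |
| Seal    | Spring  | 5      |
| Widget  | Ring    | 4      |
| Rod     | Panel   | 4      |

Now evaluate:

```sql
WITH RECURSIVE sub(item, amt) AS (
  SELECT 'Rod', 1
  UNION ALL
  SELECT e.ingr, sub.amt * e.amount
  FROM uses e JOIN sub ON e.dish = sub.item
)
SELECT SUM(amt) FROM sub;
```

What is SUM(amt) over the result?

Base: (Rod, amt=1).
Iteration 1: components of {Rod} -> Panel = 1*4 = 4.
Iteration 2: components of {Panel} -> Widget = 4*1 = 4.
Iteration 3: components of {Widget} -> Ring = 4*4 = 16.
Iteration 4: no further components; recursion stops.
SUM(amt) = 1 + 4 + 4 + 16 = 25.

25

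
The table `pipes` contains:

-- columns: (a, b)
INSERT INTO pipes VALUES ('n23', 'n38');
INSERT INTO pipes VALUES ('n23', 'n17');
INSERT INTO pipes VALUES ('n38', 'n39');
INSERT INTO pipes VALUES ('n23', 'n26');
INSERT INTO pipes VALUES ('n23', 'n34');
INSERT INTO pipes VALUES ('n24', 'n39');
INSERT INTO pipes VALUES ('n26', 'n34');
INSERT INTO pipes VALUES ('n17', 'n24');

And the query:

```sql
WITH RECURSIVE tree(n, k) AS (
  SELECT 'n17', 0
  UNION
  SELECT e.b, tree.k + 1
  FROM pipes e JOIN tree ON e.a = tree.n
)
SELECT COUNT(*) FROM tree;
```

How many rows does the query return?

3

Base: (n17, k=0).
Iteration 1: edges from {n17} -> (n24, k=1).
Iteration 2: edges from {n24} -> (n39, k=2).
Iteration 3: no outgoing edges from {n39}; recursion stops.
Total rows emitted: 3.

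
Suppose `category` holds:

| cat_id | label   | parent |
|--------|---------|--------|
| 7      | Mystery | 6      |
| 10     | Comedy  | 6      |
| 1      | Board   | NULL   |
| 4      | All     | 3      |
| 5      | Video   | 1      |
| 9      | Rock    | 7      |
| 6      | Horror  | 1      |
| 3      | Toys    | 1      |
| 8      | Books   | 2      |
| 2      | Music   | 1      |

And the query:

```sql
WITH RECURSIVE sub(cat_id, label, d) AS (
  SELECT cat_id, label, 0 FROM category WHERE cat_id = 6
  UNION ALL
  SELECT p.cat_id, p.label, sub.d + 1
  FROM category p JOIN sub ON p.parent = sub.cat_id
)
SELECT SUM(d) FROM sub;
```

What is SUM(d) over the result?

Base: cat_id=6 (Horror) at d 0.
Iteration 1: rows with parent in {6} -> Mystery (id 7, d 1), Comedy (id 10, d 1).
Iteration 2: rows with parent in {7,10} -> Rock (id 9, d 2).
Iteration 3: no rows with parent in {9}; recursion stops.
SUM(d) = 0 + 1 + 1 + 2 = 4.

4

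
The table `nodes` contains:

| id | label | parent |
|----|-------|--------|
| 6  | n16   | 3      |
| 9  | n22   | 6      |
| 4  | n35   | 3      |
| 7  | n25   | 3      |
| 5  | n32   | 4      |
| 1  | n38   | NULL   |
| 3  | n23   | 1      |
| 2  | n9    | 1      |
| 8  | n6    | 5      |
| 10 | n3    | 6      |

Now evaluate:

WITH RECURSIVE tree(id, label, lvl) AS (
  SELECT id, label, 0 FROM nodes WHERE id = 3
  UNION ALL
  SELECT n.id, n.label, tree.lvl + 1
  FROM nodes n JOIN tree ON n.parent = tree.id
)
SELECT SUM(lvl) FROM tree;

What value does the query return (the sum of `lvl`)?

12

Base: id=3 (n23) at lvl 0.
Iteration 1: rows with parent in {3} -> n35 (id 4, lvl 1), n16 (id 6, lvl 1), n25 (id 7, lvl 1).
Iteration 2: rows with parent in {4,6,7} -> n32 (id 5, lvl 2), n22 (id 9, lvl 2), n3 (id 10, lvl 2).
Iteration 3: rows with parent in {5,9,10} -> n6 (id 8, lvl 3).
Iteration 4: no rows with parent in {8}; recursion stops.
SUM(lvl) = 0 + 1 + 1 + 1 + 2 + 2 + 2 + 3 = 12.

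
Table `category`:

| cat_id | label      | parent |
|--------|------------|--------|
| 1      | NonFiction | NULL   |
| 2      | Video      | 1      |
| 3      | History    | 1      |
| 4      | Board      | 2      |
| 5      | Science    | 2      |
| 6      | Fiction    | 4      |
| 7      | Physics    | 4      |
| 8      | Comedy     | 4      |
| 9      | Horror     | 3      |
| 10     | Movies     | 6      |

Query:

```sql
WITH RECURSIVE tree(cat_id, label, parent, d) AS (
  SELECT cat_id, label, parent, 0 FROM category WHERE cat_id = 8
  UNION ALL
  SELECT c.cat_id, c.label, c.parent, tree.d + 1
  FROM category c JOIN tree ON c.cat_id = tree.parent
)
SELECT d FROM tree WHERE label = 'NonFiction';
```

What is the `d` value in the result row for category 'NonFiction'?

3

Base: cat_id=8 (Comedy), parent=4, d 0.
Iteration 1: join on cat_id=4 -> Board (id 4, parent=2, d 1).
Iteration 2: join on cat_id=2 -> Video (id 2, parent=1, d 2).
Iteration 3: join on cat_id=1 -> NonFiction (id 1, parent=NULL, d 3).
Iteration 4: parent is NULL; no match; recursion stops.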